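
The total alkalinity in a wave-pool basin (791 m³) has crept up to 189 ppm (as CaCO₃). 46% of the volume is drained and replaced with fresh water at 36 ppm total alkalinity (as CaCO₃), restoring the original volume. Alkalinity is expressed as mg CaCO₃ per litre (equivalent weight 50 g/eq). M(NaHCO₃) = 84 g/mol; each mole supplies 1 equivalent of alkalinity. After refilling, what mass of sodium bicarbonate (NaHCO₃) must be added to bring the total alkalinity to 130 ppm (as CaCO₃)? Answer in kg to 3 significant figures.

15.1 kg

Volume: 791 m³ = 791,000 L.
After draining 46% and refilling: 189 × 0.54 + 36 × 0.46 = 118.62 ppm.
Deficit to target: 130 − 118.62 = 11.38 mg/L.
As CaCO₃: 11.38 mg/L × 791,000 L = 9002 g; ÷ 50 g/eq ÷ 1 = 180 mol NaHCO₃.
Mass: 180 × 84 = 15,120 g.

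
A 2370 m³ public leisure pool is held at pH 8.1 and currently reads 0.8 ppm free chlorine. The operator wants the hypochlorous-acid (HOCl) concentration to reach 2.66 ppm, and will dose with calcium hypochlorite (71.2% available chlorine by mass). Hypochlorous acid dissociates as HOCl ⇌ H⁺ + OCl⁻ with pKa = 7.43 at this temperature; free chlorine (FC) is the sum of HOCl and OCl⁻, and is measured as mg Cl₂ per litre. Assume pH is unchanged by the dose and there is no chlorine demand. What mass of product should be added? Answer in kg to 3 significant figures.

47.6 kg

Volume: 2370 m³ = 2,370,000 L.
[OCl⁻]/[HOCl] = 10^(pH − pKa) = 10^(8.1 − 7.43) = 4.677; fraction as HOCl = 1/(1 + 4.677) = 0.1761.
Free chlorine required for 2.66 ppm HOCl: 2.66 / 0.1761 = 15.1 ppm.
FC to add: 15.1 − 0.8 = 14.3 mg/L as Cl₂.
Cl₂ equivalent: 14.3 mg/L × 2,370,000 L = 33,900 g.
Product at 71.2% available Cl: 33,900 / 0.712 = 47,610 g.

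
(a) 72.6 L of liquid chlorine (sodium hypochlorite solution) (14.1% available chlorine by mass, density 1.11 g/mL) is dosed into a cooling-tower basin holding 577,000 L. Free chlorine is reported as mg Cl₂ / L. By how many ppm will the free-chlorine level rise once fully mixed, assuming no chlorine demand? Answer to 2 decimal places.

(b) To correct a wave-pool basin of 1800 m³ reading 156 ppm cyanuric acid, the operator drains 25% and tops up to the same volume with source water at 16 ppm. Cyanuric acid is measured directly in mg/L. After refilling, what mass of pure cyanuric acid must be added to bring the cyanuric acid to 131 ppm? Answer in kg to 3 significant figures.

(a) 19.69 ppm; (b) 18.0 kg

(a) Mass of solution: 72.6 L × 1000 mL/L × 1.11 g/mL = 80,590 g.
(a) Available chlorine delivered: 80,590 g × 0.141 = 11,360 g as Cl₂.
(a) Concentration rise: 11,360 g / 577,000 L = 19.69 mg/L = 19.69 ppm.

(b) Volume: 1800 m³ = 1,800,000 L.
(b) After draining 25% and refilling: 156 × 0.75 + 16 × 0.25 = 121 ppm.
(b) Deficit to target: 131 − 121 = 10 mg/L.
(b) Mass: 10 mg/L × 1,800,000 L = 18,000 g cyanuric acid.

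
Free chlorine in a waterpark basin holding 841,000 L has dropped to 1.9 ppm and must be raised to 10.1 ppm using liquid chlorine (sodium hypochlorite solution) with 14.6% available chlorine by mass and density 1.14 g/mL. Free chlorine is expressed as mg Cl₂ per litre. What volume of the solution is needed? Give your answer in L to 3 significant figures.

41.4 L

Chlorine deficit: 10.1 − 1.9 = 8.2 ppm = 8.2 mg/L as Cl₂.
Cl₂ equivalent needed: 8.2 mg/L × 841,000 L = 6,896,000 mg = 6896 g.
Product at 14.6% available chlorine: 6896 / 0.146 = 47,230 g.
Volume at density 1.14 g/mL: 47,230 g ÷ 1.14 g/mL = 41,430 mL.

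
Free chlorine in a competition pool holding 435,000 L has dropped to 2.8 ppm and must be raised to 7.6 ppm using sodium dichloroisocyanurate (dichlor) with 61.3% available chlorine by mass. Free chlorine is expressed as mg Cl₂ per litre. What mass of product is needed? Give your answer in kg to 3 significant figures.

3.41 kg

Chlorine deficit: 7.6 − 2.8 = 4.8 ppm = 4.8 mg/L as Cl₂.
Cl₂ equivalent needed: 4.8 mg/L × 435,000 L = 2,088,000 mg = 2088 g.
Product at 61.3% available chlorine: 2088 / 0.613 = 3406 g.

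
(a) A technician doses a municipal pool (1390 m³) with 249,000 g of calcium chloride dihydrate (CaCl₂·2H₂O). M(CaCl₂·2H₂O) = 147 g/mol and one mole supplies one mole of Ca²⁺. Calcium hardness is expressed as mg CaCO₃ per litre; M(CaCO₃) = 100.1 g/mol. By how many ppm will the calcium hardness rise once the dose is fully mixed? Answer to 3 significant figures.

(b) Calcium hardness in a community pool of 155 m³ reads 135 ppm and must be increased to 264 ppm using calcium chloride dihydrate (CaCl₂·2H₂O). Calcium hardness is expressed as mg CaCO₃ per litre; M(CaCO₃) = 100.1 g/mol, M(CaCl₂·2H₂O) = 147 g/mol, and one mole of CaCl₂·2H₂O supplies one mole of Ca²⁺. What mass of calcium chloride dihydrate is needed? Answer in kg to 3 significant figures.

(a) Volume: 1390 m³ = 1,390,000 L.
(a) Moles of Ca²⁺: 249,000 g ÷ 147 g/mol = 1694 mol.
(a) As CaCO₃: 1694 mol × 100.1 g/mol = 169,600 g.
(a) Rise: 169,600 g / 1,390,000 L × 1000 = 122 mg/L.

(b) Volume: 155 m³ = 155,000 L.
(b) Hardness to add: (264 − 135) = 129 mg/L as CaCO₃ × 155,000 L = 20,000 g as CaCO₃.
(b) Moles of Ca²⁺ (1 mol Ca²⁺ ≡ 1 mol CaCO₃): 20,000 / 100.1 g/mol = 199.8 mol.
(b) Mass of CaCl₂·2H₂O: 199.8 × 147 = 29,360 g.

(a) 122 ppm; (b) 29.4 kg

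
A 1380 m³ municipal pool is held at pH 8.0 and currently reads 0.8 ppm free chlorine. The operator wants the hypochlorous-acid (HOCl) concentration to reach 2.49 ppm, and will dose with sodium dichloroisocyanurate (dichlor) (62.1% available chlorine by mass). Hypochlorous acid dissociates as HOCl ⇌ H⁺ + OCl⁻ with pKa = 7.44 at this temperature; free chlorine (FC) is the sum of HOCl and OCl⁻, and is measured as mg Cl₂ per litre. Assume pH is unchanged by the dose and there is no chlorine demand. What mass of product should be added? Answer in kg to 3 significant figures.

Volume: 1380 m³ = 1,380,000 L.
[OCl⁻]/[HOCl] = 10^(pH − pKa) = 10^(8.0 − 7.44) = 3.631; fraction as HOCl = 1/(1 + 3.631) = 0.2159.
Free chlorine required for 2.49 ppm HOCl: 2.49 / 0.2159 = 11.53 ppm.
FC to add: 11.53 − 0.8 = 10.73 mg/L as Cl₂.
Cl₂ equivalent: 10.73 mg/L × 1,380,000 L = 14,810 g.
Product at 62.1% available Cl: 14,810 / 0.621 = 23,850 g.

23.8 kg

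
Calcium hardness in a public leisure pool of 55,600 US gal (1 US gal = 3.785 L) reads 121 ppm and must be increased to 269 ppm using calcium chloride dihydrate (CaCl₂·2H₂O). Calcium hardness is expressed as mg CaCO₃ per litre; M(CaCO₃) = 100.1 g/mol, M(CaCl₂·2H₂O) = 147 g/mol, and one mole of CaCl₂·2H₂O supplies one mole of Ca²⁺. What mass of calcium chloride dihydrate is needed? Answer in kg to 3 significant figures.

Volume: 55,600 US gal × 3.785 L/gal = 210,446 L.
Hardness to add: (269 − 121) = 148 mg/L as CaCO₃ × 210,446 L = 31,150 g as CaCO₃.
Moles of Ca²⁺ (1 mol Ca²⁺ ≡ 1 mol CaCO₃): 31,150 / 100.1 g/mol = 311.1 mol.
Mass of CaCl₂·2H₂O: 311.1 × 147 = 45,740 g.

45.7 kg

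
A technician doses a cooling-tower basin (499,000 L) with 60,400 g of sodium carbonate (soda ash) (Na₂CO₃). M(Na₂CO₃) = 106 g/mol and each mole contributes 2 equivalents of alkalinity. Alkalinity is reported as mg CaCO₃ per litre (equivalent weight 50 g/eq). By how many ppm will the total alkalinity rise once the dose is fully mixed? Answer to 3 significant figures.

114 ppm

Moles of Na₂CO₃: 60,400 g ÷ 106 g/mol = 569.8 mol → 1140 eq of alkalinity.
As CaCO₃: 1140 eq × 50 g/eq = 56,980 g.
Rise: 56,980 g / 499,000 L × 1000 = 114.2 mg/L.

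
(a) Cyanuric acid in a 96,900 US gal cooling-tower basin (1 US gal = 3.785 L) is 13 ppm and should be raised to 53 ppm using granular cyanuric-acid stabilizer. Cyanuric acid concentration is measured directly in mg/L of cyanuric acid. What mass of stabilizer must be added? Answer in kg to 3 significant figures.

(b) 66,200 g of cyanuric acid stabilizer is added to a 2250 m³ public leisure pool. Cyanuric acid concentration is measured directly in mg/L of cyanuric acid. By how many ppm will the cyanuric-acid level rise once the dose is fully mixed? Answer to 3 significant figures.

(a) 14.7 kg; (b) 29.4 ppm

(a) Volume: 96,900 US gal × 3.785 L/gal = 366,766 L.
(a) CYA to add: (53 − 13) = 40 mg/L × 366,766 L = 14,670 g cyanuric acid.

(b) Volume: 2250 m³ = 2,250,000 L.
(b) Rise: 66,200 g / 2,250,000 L × 1000 = 29.42 mg/L.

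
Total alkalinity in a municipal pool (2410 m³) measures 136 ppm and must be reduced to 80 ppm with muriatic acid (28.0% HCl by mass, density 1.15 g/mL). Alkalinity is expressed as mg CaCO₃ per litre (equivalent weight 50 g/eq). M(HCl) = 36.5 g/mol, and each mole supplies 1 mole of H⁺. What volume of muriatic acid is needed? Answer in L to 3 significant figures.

306 L

Volume: 2410 m³ = 2,410,000 L.
Alkalinity to neutralize: (136 − 80) = 56 mg/L as CaCO₃ × 2,410,000 L = 135,000 g as CaCO₃.
Equivalents of H⁺ required: 135,000 ÷ 50 g/eq = 2699 eq = 2699 mol HCl.
Mass of HCl: 2699 × 36.5 = 98,520 g.
Mass of 28.0% solution: 98,520 / 0.28 = 351,900 g.
Volume: 351,900 g ÷ 1.15 g/mL = 306,000 mL.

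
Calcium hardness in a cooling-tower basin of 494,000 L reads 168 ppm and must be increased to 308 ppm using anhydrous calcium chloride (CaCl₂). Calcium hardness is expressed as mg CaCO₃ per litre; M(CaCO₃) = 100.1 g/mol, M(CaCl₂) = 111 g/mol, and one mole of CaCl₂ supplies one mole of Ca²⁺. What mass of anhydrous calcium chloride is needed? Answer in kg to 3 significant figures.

76.7 kg

Hardness to add: (308 − 168) = 140 mg/L as CaCO₃ × 494,000 L = 69,160 g as CaCO₃.
Moles of Ca²⁺ (1 mol Ca²⁺ ≡ 1 mol CaCO₃): 69,160 / 100.1 g/mol = 690.9 mol.
Mass of CaCl₂: 690.9 × 111 = 76,690 g.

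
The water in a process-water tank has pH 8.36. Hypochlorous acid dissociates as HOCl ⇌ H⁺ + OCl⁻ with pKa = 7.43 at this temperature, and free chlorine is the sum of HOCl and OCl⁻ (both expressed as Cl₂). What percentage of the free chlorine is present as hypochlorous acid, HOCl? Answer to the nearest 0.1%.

[OCl⁻]/[HOCl] = 10^(pH − pKa) = 10^(8.36 − 7.43) = 10^0.93 = 8.511.
Fraction as HOCl = 1 / (1 + 8.511) = 0.1051.

10.5%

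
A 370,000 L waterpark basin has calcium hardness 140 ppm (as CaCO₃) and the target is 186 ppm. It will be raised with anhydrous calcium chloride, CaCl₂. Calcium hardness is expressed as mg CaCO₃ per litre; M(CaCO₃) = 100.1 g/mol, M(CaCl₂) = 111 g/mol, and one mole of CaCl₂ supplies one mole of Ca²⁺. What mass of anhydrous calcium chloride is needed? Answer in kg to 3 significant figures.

Hardness to add: (186 − 140) = 46 mg/L as CaCO₃ × 370,000 L = 17,020 g as CaCO₃.
Moles of Ca²⁺ (1 mol Ca²⁺ ≡ 1 mol CaCO₃): 17,020 / 100.1 g/mol = 170 mol.
Mass of CaCl₂: 170 × 111 = 18,870 g.

18.9 kg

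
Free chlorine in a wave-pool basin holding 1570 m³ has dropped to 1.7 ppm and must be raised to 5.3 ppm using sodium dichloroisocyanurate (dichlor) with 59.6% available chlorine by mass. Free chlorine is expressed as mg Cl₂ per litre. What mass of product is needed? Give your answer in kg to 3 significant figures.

Volume: 1570 m³ = 1,570,000 L.
Chlorine deficit: 5.3 − 1.7 = 3.6 ppm = 3.6 mg/L as Cl₂.
Cl₂ equivalent needed: 3.6 mg/L × 1,570,000 L = 5,652,000 mg = 5652 g.
Product at 59.6% available chlorine: 5652 / 0.596 = 9483 g.

9.48 kg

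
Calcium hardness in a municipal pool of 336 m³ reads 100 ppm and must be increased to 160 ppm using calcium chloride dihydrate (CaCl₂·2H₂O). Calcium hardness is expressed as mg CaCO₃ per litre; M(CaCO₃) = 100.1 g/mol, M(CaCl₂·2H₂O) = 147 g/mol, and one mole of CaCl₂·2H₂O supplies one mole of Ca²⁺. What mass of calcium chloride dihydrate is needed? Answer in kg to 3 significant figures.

29.6 kg

Volume: 336 m³ = 336,000 L.
Hardness to add: (160 − 100) = 60 mg/L as CaCO₃ × 336,000 L = 20,160 g as CaCO₃.
Moles of Ca²⁺ (1 mol Ca²⁺ ≡ 1 mol CaCO₃): 20,160 / 100.1 g/mol = 201.4 mol.
Mass of CaCl₂·2H₂O: 201.4 × 147 = 29,610 g.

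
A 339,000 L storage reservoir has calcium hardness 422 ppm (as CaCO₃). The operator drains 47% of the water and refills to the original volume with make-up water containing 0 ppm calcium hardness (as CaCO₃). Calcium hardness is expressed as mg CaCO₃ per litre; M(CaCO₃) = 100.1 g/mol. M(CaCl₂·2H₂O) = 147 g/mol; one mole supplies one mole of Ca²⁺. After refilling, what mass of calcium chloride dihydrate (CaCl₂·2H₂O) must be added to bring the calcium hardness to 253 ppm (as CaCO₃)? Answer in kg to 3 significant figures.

14.6 kg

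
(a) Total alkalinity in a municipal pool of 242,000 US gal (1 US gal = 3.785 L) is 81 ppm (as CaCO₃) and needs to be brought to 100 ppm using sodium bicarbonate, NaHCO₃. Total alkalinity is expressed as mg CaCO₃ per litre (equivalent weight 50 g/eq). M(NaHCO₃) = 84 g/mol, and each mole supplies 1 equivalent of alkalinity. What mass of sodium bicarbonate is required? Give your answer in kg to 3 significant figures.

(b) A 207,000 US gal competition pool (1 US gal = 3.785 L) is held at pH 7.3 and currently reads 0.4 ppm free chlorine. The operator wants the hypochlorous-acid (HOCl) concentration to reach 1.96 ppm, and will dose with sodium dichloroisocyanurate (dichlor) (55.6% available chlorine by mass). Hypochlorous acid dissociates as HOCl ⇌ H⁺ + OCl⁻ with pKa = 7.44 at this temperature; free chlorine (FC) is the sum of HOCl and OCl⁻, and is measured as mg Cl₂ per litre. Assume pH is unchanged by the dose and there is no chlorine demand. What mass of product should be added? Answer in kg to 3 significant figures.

(a) Volume: 242,000 US gal × 3.785 L/gal = 915,970 L.
(a) Alkalinity to add: (100 − 81) = 19 mg/L as CaCO₃ × 915,970 L = 17,400 g as CaCO₃.
(a) Equivalents: 17,400 g ÷ 50 g/eq = 348.1 eq.
(a) NaHCO₃ supplies 1 eq per mole → 348.1 mol.
(a) Mass: 348.1 mol × 84 g/mol = 29,240 g.

(b) Volume: 207,000 US gal × 3.785 L/gal = 783,495 L.
(b) [OCl⁻]/[HOCl] = 10^(pH − pKa) = 10^(7.3 − 7.44) = 0.7244; fraction as HOCl = 1/(1 + 0.7244) = 0.5799.
(b) Free chlorine required for 1.96 ppm HOCl: 1.96 / 0.5799 = 3.38 ppm.
(b) FC to add: 3.38 − 0.4 = 2.98 mg/L as Cl₂.
(b) Cl₂ equivalent: 2.98 mg/L × 783,495 L = 2335 g.
(b) Product at 55.6% available Cl: 2335 / 0.556 = 4199 g.

(a) 29.2 kg; (b) 4.20 kg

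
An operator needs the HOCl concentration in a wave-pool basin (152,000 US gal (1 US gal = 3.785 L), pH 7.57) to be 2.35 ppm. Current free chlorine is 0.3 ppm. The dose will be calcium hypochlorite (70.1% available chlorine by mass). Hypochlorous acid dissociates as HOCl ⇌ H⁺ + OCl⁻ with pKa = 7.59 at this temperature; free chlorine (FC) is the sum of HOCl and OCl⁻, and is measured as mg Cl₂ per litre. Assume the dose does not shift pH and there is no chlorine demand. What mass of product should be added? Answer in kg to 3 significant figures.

Volume: 152,000 US gal × 3.785 L/gal = 575,320 L.
[OCl⁻]/[HOCl] = 10^(pH − pKa) = 10^(7.57 − 7.59) = 0.955; fraction as HOCl = 1/(1 + 0.955) = 0.5115.
Free chlorine required for 2.35 ppm HOCl: 2.35 / 0.5115 = 4.594 ppm.
FC to add: 4.594 − 0.3 = 4.294 mg/L as Cl₂.
Cl₂ equivalent: 4.294 mg/L × 575,320 L = 2471 g.
Product at 70.1% available Cl: 2471 / 0.701 = 3524 g.

3.52 kg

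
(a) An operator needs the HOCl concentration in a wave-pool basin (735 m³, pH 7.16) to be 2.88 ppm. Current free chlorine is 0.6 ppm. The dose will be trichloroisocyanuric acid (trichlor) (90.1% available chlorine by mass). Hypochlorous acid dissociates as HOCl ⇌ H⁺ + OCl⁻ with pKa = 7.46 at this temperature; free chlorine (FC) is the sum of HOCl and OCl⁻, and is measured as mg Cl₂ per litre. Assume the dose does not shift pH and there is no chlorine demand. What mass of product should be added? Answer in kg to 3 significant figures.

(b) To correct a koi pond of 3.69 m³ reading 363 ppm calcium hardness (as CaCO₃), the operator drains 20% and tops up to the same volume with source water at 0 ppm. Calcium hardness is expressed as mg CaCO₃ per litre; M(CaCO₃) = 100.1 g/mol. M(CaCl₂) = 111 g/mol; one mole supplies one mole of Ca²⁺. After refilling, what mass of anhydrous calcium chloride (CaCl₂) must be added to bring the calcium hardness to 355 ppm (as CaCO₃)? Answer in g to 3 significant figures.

(a) Volume: 735 m³ = 735,000 L.
(a) [OCl⁻]/[HOCl] = 10^(pH − pKa) = 10^(7.16 − 7.46) = 0.5012; fraction as HOCl = 1/(1 + 0.5012) = 0.6661.
(a) Free chlorine required for 2.88 ppm HOCl: 2.88 / 0.6661 = 4.323 ppm.
(a) FC to add: 4.323 − 0.6 = 3.723 mg/L as Cl₂.
(a) Cl₂ equivalent: 3.723 mg/L × 735,000 L = 2737 g.
(a) Product at 90.1% available Cl: 2737 / 0.901 = 3037 g.

(b) Volume: 3.69 m³ = 3,690 L.
(b) After draining 20% and refilling: 363 × 0.80 + 0 × 0.20 = 290.4 ppm.
(b) Deficit to target: 355 − 290.4 = 64.6 mg/L.
(b) As CaCO₃: 64.6 mg/L × 3,690 L = 238.4 g; ÷ 100.1 = 2.381 mol Ca²⁺.
(b) Mass: 2.381 × 111 = 264.3 g.

(a) 3.04 kg; (b) 264 g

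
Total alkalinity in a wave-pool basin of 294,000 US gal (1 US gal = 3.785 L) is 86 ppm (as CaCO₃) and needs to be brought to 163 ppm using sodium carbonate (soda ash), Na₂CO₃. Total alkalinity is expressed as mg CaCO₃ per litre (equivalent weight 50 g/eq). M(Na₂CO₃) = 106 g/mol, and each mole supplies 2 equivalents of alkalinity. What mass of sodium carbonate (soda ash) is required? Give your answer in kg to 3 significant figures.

90.8 kg

Volume: 294,000 US gal × 3.785 L/gal = 1,112,790 L.
Alkalinity to add: (163 − 86) = 77 mg/L as CaCO₃ × 1,112,790 L = 85,680 g as CaCO₃.
Equivalents: 85,680 g ÷ 50 g/eq = 1714 eq.
Each mole of Na₂CO₃ supplies 2 eq, so 1714 / 2 = 856.8 mol.
Mass: 856.8 mol × 106 g/mol = 90,830 g.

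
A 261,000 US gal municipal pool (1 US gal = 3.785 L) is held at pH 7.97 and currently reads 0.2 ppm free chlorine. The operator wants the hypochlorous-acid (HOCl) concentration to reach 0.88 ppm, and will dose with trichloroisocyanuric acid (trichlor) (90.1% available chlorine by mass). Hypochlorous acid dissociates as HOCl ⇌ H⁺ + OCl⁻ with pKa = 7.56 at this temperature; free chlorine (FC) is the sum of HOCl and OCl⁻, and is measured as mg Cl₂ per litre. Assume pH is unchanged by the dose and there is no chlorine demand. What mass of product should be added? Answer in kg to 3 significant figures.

Volume: 261,000 US gal × 3.785 L/gal = 987,885 L.
[OCl⁻]/[HOCl] = 10^(pH − pKa) = 10^(7.97 − 7.56) = 2.57; fraction as HOCl = 1/(1 + 2.57) = 0.2801.
Free chlorine required for 0.88 ppm HOCl: 0.88 / 0.2801 = 3.142 ppm.
FC to add: 3.142 − 0.2 = 2.942 mg/L as Cl₂.
Cl₂ equivalent: 2.942 mg/L × 987,885 L = 2906 g.
Product at 90.1% available Cl: 2906 / 0.901 = 3226 g.

3.23 kg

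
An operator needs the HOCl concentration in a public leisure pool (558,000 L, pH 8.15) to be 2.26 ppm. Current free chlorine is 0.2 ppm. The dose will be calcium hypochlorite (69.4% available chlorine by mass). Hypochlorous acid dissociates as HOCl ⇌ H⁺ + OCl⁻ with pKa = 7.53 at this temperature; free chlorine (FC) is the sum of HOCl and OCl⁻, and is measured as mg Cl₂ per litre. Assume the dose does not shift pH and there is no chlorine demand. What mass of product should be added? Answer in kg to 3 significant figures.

9.23 kg

[OCl⁻]/[HOCl] = 10^(pH − pKa) = 10^(8.15 − 7.53) = 4.169; fraction as HOCl = 1/(1 + 4.169) = 0.1935.
Free chlorine required for 2.26 ppm HOCl: 2.26 / 0.1935 = 11.68 ppm.
FC to add: 11.68 − 0.2 = 11.48 mg/L as Cl₂.
Cl₂ equivalent: 11.48 mg/L × 558,000 L = 6407 g.
Product at 69.4% available Cl: 6407 / 0.694 = 9231 g.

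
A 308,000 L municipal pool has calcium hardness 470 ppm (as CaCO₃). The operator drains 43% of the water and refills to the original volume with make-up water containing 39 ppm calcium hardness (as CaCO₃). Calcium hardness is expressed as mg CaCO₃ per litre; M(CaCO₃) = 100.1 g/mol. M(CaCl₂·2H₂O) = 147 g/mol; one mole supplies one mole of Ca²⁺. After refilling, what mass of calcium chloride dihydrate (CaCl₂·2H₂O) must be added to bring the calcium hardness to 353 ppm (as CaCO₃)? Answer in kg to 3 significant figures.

30.9 kg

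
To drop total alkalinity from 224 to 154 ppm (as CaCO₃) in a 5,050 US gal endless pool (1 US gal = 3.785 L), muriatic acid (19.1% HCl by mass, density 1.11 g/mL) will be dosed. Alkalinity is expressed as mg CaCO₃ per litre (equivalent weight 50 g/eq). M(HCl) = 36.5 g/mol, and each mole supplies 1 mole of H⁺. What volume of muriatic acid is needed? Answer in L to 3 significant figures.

4.61 L

Volume: 5,050 US gal × 3.785 L/gal = 19,114 L.
Alkalinity to neutralize: (224 − 154) = 70 mg/L as CaCO₃ × 19,114 L = 1338 g as CaCO₃.
Equivalents of H⁺ required: 1338 ÷ 50 g/eq = 26.76 eq = 26.76 mol HCl.
Mass of HCl: 26.76 × 36.5 = 976.7 g.
Mass of 19.1% solution: 976.7 / 0.191 = 5114 g.
Volume: 5114 g ÷ 1.11 g/mL = 4607 mL.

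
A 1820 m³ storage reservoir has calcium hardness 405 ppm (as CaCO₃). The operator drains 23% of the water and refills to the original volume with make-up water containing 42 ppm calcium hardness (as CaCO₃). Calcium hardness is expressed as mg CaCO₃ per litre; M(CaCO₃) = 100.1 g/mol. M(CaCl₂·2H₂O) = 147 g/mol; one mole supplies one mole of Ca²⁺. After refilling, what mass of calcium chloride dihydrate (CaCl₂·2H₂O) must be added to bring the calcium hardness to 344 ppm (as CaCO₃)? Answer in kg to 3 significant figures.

60.1 kg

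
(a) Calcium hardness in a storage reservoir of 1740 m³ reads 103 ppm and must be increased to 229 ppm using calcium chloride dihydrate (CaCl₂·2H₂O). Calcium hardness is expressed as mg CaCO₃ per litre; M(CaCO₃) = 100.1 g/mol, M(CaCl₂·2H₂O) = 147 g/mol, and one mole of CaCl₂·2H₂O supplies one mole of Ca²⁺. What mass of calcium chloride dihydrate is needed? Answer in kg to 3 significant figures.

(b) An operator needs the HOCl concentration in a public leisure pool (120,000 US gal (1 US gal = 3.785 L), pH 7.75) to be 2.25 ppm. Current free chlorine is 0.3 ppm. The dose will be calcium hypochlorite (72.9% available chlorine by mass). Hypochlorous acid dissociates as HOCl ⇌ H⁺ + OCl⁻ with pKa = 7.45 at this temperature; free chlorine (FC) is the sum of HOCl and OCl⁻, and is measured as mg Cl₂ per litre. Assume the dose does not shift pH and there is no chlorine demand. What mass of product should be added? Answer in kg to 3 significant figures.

(a) 322 kg; (b) 4.01 kg

(a) Volume: 1740 m³ = 1,740,000 L.
(a) Hardness to add: (229 − 103) = 126 mg/L as CaCO₃ × 1,740,000 L = 219,200 g as CaCO₃.
(a) Moles of Ca²⁺ (1 mol Ca²⁺ ≡ 1 mol CaCO₃): 219,200 / 100.1 g/mol = 2190 mol.
(a) Mass of CaCl₂·2H₂O: 2190 × 147 = 322,000 g.

(b) Volume: 120,000 US gal × 3.785 L/gal = 454,200 L.
(b) [OCl⁻]/[HOCl] = 10^(pH − pKa) = 10^(7.75 − 7.45) = 1.995; fraction as HOCl = 1/(1 + 1.995) = 0.3339.
(b) Free chlorine required for 2.25 ppm HOCl: 2.25 / 0.3339 = 6.739 ppm.
(b) FC to add: 6.739 − 0.3 = 6.439 mg/L as Cl₂.
(b) Cl₂ equivalent: 6.439 mg/L × 454,200 L = 2925 g.
(b) Product at 72.9% available Cl: 2925 / 0.729 = 4012 g.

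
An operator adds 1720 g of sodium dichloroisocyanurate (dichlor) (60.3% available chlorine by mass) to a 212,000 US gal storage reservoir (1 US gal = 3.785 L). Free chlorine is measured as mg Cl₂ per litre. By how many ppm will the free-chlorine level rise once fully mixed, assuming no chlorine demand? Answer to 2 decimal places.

1.29 ppm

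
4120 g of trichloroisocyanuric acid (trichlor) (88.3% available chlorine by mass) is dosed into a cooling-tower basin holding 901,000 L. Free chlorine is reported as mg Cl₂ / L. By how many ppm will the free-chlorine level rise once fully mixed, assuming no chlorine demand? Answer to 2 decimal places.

Available chlorine delivered: 4120 g × 0.883 = 3638 g as Cl₂.
Concentration rise: 3638 g / 901,000 L = 4.038 mg/L = 4.04 ppm.

4.04 ppm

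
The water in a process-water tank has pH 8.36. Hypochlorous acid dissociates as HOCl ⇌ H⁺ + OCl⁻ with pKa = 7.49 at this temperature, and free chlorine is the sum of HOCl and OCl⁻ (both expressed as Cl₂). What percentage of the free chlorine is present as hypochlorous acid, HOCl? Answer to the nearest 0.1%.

11.9%

[OCl⁻]/[HOCl] = 10^(pH − pKa) = 10^(8.36 − 7.49) = 10^0.87 = 7.413.
Fraction as HOCl = 1 / (1 + 7.413) = 0.1189.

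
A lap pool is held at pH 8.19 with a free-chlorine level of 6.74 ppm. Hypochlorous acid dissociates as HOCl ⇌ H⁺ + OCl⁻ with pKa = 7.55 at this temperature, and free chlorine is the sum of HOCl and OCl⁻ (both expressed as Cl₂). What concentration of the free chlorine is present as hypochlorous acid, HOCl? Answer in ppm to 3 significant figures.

[OCl⁻]/[HOCl] = 10^(pH − pKa) = 10^(8.19 − 7.55) = 10^0.64 = 4.365.
Fraction as HOCl = 1 / (1 + 4.365) = 0.1864.
HOCl = 0.1864 × 6.74 ppm = 1.256 ppm.

1.26 ppm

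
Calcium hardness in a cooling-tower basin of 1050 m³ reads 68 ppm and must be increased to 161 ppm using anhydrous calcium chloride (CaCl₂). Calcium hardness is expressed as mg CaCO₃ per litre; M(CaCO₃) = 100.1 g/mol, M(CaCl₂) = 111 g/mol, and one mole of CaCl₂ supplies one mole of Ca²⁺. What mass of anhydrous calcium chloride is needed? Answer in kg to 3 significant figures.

108 kg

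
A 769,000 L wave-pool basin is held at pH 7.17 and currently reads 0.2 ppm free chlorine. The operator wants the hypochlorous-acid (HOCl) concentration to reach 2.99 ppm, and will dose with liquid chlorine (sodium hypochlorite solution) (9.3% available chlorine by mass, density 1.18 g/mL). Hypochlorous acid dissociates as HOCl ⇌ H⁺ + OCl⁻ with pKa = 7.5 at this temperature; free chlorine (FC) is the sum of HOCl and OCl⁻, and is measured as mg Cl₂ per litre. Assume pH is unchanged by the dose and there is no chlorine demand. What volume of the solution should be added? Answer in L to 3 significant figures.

29.4 L

[OCl⁻]/[HOCl] = 10^(pH − pKa) = 10^(7.17 − 7.5) = 0.4677; fraction as HOCl = 1/(1 + 0.4677) = 0.6813.
Free chlorine required for 2.99 ppm HOCl: 2.99 / 0.6813 = 4.389 ppm.
FC to add: 4.389 − 0.2 = 4.189 mg/L as Cl₂.
Cl₂ equivalent: 4.189 mg/L × 769,000 L = 3221 g.
Product at 9.3% available Cl: 3221 / 0.093 = 34,630 g.
Volume: 34,630 g ÷ 1.18 g/mL = 29,350 mL.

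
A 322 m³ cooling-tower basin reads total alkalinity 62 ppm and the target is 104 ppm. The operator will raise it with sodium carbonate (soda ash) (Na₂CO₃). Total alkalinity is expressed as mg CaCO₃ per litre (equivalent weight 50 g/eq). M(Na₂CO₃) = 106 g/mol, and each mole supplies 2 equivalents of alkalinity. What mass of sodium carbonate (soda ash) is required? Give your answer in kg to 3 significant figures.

14.3 kg

Volume: 322 m³ = 322,000 L.
Alkalinity to add: (104 − 62) = 42 mg/L as CaCO₃ × 322,000 L = 13,520 g as CaCO₃.
Equivalents: 13,520 g ÷ 50 g/eq = 270.5 eq.
Each mole of Na₂CO₃ supplies 2 eq, so 270.5 / 2 = 135.2 mol.
Mass: 135.2 mol × 106 g/mol = 14,340 g.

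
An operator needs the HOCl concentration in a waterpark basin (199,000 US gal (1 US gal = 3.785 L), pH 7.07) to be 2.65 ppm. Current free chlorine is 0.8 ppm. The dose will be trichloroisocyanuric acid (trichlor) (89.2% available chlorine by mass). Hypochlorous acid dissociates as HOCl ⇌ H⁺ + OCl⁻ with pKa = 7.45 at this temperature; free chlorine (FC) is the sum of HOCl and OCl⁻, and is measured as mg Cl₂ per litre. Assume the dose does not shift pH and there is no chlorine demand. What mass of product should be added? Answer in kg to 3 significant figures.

2.49 kg

Volume: 199,000 US gal × 3.785 L/gal = 753,215 L.
[OCl⁻]/[HOCl] = 10^(pH − pKa) = 10^(7.07 − 7.45) = 0.4169; fraction as HOCl = 1/(1 + 0.4169) = 0.7058.
Free chlorine required for 2.65 ppm HOCl: 2.65 / 0.7058 = 3.755 ppm.
FC to add: 3.755 − 0.8 = 2.955 mg/L as Cl₂.
Cl₂ equivalent: 2.955 mg/L × 753,215 L = 2226 g.
Product at 89.2% available Cl: 2226 / 0.892 = 2495 g.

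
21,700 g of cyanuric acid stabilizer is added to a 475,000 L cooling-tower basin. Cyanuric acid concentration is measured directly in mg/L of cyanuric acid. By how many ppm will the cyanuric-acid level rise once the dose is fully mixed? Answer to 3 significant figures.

Rise: 21,700 g / 475,000 L × 1000 = 45.68 mg/L.

45.7 ppm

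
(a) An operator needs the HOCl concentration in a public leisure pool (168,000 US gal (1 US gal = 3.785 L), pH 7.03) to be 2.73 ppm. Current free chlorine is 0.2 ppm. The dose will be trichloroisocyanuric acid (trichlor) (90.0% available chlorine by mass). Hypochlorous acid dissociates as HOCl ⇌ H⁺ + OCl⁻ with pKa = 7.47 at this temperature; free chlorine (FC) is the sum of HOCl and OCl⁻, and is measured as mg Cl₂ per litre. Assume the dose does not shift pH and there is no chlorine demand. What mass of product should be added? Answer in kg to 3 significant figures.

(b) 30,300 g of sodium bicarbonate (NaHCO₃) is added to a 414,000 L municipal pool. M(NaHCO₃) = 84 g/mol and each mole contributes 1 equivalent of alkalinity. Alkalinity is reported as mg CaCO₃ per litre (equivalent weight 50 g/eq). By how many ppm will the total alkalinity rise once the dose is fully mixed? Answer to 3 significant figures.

(a) Volume: 168,000 US gal × 3.785 L/gal = 635,880 L.
(a) [OCl⁻]/[HOCl] = 10^(pH − pKa) = 10^(7.03 − 7.47) = 0.3631; fraction as HOCl = 1/(1 + 0.3631) = 0.7336.
(a) Free chlorine required for 2.73 ppm HOCl: 2.73 / 0.7336 = 3.721 ppm.
(a) FC to add: 3.721 − 0.2 = 3.521 mg/L as Cl₂.
(a) Cl₂ equivalent: 3.521 mg/L × 635,880 L = 2239 g.
(a) Product at 90.0% available Cl: 2239 / 0.9 = 2488 g.

(b) Moles of NaHCO₃: 30,300 g ÷ 84 g/mol = 360.7 mol → 360.7 eq of alkalinity.
(b) As CaCO₃: 360.7 eq × 50 g/eq = 18,040 g.
(b) Rise: 18,040 g / 414,000 L × 1000 = 43.56 mg/L.

(a) 2.49 kg; (b) 43.6 ppm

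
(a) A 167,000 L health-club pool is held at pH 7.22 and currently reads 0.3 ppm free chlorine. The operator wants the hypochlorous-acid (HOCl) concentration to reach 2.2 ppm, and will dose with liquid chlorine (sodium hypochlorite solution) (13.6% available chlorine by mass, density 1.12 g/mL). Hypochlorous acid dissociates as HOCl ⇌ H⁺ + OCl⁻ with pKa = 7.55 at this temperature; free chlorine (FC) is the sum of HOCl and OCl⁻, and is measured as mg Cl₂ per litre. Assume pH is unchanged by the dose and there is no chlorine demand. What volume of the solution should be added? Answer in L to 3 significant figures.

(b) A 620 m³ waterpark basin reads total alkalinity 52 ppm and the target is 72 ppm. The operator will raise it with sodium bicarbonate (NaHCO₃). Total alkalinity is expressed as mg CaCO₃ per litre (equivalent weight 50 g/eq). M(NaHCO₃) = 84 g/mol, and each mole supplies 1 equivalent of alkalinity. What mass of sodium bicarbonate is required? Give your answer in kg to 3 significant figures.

(a) [OCl⁻]/[HOCl] = 10^(pH − pKa) = 10^(7.22 − 7.55) = 0.4677; fraction as HOCl = 1/(1 + 0.4677) = 0.6813.
(a) Free chlorine required for 2.2 ppm HOCl: 2.2 / 0.6813 = 3.229 ppm.
(a) FC to add: 3.229 − 0.3 = 2.929 mg/L as Cl₂.
(a) Cl₂ equivalent: 2.929 mg/L × 167,000 L = 489.1 g.
(a) Product at 13.6% available Cl: 489.1 / 0.136 = 3597 g.
(a) Volume: 3597 g ÷ 1.12 g/mL = 3211 mL.

(b) Volume: 620 m³ = 620,000 L.
(b) Alkalinity to add: (72 − 52) = 20 mg/L as CaCO₃ × 620,000 L = 12,400 g as CaCO₃.
(b) Equivalents: 12,400 g ÷ 50 g/eq = 248 eq.
(b) NaHCO₃ supplies 1 eq per mole → 248 mol.
(b) Mass: 248 mol × 84 g/mol = 20,830 g.

(a) 3.21 L; (b) 20.8 kg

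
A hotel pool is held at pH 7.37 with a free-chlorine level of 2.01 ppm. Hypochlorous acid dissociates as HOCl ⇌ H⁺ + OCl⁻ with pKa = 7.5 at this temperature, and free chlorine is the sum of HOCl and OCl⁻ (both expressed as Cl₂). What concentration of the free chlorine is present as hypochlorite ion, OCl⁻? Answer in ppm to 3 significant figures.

[OCl⁻]/[HOCl] = 10^(pH − pKa) = 10^(7.37 − 7.5) = 10^-0.13 = 0.7413.
Fraction as HOCl = 1 / (1 + 0.7413) = 0.5743.
OCl⁻ = (1 − 0.5743) × 2.01 ppm = 0.8557 ppm.

0.856 ppm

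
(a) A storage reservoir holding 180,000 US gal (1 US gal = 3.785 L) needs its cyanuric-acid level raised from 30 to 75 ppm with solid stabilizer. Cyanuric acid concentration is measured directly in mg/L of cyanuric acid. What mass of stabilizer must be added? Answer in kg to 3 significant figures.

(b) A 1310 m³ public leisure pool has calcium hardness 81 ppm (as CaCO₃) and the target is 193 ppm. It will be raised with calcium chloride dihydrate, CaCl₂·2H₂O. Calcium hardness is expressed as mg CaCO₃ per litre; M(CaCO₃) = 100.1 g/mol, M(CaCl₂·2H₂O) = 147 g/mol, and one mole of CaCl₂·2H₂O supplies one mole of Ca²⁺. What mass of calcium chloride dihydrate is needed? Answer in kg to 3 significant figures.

(a) Volume: 180,000 US gal × 3.785 L/gal = 681,300 L.
(a) CYA to add: (75 − 30) = 45 mg/L × 681,300 L = 30,660 g cyanuric acid.

(b) Volume: 1310 m³ = 1,310,000 L.
(b) Hardness to add: (193 − 81) = 112 mg/L as CaCO₃ × 1,310,000 L = 146,700 g as CaCO₃.
(b) Moles of Ca²⁺ (1 mol Ca²⁺ ≡ 1 mol CaCO₃): 146,700 / 100.1 g/mol = 1466 mol.
(b) Mass of CaCl₂·2H₂O: 1466 × 147 = 215,500 g.

(a) 30.7 kg; (b) 215 kg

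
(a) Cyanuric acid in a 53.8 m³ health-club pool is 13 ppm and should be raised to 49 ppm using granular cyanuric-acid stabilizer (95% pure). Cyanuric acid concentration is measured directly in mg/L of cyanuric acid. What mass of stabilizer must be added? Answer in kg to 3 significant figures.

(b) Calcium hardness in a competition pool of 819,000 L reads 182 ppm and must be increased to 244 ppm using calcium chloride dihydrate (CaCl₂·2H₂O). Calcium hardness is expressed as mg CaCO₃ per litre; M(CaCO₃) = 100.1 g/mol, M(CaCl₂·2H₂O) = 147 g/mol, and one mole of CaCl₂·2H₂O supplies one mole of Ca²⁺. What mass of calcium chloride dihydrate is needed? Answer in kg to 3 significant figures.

(a) Volume: 53.8 m³ = 53,800 L.
(a) CYA to add: (49 − 13) = 36 mg/L × 53,800 L = 1937 g cyanuric acid.
(a) At 95% purity: 1937 / 0.95 = 2039 g product.

(b) Hardness to add: (244 − 182) = 62 mg/L as CaCO₃ × 819,000 L = 50,780 g as CaCO₃.
(b) Moles of Ca²⁺ (1 mol Ca²⁺ ≡ 1 mol CaCO₃): 50,780 / 100.1 g/mol = 507.3 mol.
(b) Mass of CaCl₂·2H₂O: 507.3 × 147 = 74,570 g.

(a) 2.04 kg; (b) 74.6 kg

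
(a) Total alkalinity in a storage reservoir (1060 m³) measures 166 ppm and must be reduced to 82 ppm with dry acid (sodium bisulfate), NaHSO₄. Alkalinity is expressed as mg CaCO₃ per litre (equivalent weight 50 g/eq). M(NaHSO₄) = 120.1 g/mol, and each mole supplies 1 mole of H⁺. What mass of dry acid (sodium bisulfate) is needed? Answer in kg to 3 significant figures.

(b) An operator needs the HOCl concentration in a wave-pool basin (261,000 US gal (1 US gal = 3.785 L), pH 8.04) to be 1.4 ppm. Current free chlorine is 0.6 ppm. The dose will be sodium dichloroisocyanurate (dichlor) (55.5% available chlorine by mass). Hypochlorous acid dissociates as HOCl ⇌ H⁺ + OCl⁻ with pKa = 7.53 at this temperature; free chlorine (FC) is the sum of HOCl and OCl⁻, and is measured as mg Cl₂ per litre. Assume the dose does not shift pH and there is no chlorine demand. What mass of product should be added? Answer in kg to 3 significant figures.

(a) 214 kg; (b) 9.49 kg

(a) Volume: 1060 m³ = 1,060,000 L.
(a) Alkalinity to neutralize: (166 − 82) = 84 mg/L as CaCO₃ × 1,060,000 L = 89,040 g as CaCO₃.
(a) Equivalents of H⁺ required: 89,040 ÷ 50 g/eq = 1781 eq = 1781 mol NaHSO₄.
(a) Mass of NaHSO₄: 1781 × 120.1 = 213,900 g.

(b) Volume: 261,000 US gal × 3.785 L/gal = 987,885 L.
(b) [OCl⁻]/[HOCl] = 10^(pH − pKa) = 10^(8.04 − 7.53) = 3.236; fraction as HOCl = 1/(1 + 3.236) = 0.2361.
(b) Free chlorine required for 1.4 ppm HOCl: 1.4 / 0.2361 = 5.93 ppm.
(b) FC to add: 5.93 − 0.6 = 5.33 mg/L as Cl₂.
(b) Cl₂ equivalent: 5.33 mg/L × 987,885 L = 5266 g.
(b) Product at 55.5% available Cl: 5266 / 0.555 = 9488 g.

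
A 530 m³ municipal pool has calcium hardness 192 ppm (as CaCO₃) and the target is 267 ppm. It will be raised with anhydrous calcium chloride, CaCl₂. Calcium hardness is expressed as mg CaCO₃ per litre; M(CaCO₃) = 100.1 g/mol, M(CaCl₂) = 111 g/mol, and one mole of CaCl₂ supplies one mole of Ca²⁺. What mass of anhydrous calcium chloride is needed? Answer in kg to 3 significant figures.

Volume: 530 m³ = 530,000 L.
Hardness to add: (267 − 192) = 75 mg/L as CaCO₃ × 530,000 L = 39,750 g as CaCO₃.
Moles of Ca²⁺ (1 mol Ca²⁺ ≡ 1 mol CaCO₃): 39,750 / 100.1 g/mol = 397.1 mol.
Mass of CaCl₂: 397.1 × 111 = 44,080 g.

44.1 kg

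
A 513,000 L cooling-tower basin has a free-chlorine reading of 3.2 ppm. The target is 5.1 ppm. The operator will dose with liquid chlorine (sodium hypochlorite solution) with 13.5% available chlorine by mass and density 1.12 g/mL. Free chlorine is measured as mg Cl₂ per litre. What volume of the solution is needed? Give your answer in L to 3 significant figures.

Chlorine deficit: 5.1 − 3.2 = 1.9 ppm = 1.9 mg/L as Cl₂.
Cl₂ equivalent needed: 1.9 mg/L × 513,000 L = 974,700 mg = 974.7 g.
Product at 13.5% available chlorine: 974.7 / 0.135 = 7220 g.
Volume at density 1.12 g/mL: 7220 g ÷ 1.12 g/mL = 6446 mL.

6.45 L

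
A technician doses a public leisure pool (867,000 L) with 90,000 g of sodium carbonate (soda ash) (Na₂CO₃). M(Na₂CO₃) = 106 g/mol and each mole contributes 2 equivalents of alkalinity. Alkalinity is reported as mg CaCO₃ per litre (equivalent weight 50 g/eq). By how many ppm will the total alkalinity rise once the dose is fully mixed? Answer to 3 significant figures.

Moles of Na₂CO₃: 90,000 g ÷ 106 g/mol = 849.1 mol → 1698 eq of alkalinity.
As CaCO₃: 1698 eq × 50 g/eq = 84,910 g.
Rise: 84,910 g / 867,000 L × 1000 = 97.93 mg/L.

97.9 ppm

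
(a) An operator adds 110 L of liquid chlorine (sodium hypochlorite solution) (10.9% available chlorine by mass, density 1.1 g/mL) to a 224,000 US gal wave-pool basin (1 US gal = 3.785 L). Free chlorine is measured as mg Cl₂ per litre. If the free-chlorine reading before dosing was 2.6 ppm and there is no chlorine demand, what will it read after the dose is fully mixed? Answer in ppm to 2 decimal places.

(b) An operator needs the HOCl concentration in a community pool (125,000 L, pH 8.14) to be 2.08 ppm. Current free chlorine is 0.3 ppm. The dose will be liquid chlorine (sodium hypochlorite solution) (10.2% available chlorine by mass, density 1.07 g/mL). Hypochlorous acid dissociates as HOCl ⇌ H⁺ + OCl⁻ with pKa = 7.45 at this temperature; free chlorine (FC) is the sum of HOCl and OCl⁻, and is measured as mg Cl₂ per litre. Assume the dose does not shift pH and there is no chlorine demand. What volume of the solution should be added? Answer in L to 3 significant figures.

(a) Volume: 224,000 US gal × 3.785 L/gal = 847,840 L.
(a) Mass of solution: 110 L × 1000 mL/L × 1.1 g/mL = 121,000 g.
(a) Available chlorine delivered: 121,000 g × 0.109 = 13,190 g as Cl₂.
(a) Concentration rise: 13,190 g / 847,840 L = 15.56 mg/L = 15.56 ppm.
(a) Final FC: 2.6 + 15.56 = 18.16 ppm.

(b) [OCl⁻]/[HOCl] = 10^(pH − pKa) = 10^(8.14 − 7.45) = 4.898; fraction as HOCl = 1/(1 + 4.898) = 0.1696.
(b) Free chlorine required for 2.08 ppm HOCl: 2.08 / 0.1696 = 12.27 ppm.
(b) FC to add: 12.27 − 0.3 = 11.97 mg/L as Cl₂.
(b) Cl₂ equivalent: 11.97 mg/L × 125,000 L = 1496 g.
(b) Product at 10.2% available Cl: 1496 / 0.102 = 14,670 g.
(b) Volume: 14,670 g ÷ 1.07 g/mL = 13,710 mL.

(a) 18.16 ppm; (b) 13.7 L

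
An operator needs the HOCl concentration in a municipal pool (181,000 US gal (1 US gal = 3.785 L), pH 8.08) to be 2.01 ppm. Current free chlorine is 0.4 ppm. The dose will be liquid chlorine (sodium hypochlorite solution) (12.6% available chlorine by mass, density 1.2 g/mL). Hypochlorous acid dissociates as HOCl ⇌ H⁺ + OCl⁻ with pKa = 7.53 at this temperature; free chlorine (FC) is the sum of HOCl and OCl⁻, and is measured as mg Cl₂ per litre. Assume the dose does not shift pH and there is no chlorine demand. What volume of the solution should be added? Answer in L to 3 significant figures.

39.6 L

Volume: 181,000 US gal × 3.785 L/gal = 685,085 L.
[OCl⁻]/[HOCl] = 10^(pH − pKa) = 10^(8.08 − 7.53) = 3.548; fraction as HOCl = 1/(1 + 3.548) = 0.2199.
Free chlorine required for 2.01 ppm HOCl: 2.01 / 0.2199 = 9.142 ppm.
FC to add: 9.142 − 0.4 = 8.742 mg/L as Cl₂.
Cl₂ equivalent: 8.742 mg/L × 685,085 L = 5989 g.
Product at 12.6% available Cl: 5989 / 0.126 = 47,530 g.
Volume: 47,530 g ÷ 1.2 g/mL = 39,610 mL.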